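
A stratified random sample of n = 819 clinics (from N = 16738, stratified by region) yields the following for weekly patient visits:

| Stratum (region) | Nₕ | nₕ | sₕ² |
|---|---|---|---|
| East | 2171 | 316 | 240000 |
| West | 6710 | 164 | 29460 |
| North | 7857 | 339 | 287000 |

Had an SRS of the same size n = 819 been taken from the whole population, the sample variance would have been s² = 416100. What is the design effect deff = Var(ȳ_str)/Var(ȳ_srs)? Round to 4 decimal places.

Var(ȳ_str) = Σ Wₕ²(1−fₕ)sₕ²/nₕ with Wₕ = Nₕ/16738:
  East: (2171/16738)²·(1−316/2171)·240000/316 = 10.917439
  West: (6710/16738)²·(1−164/6710)·29460/164 = 28.163089
  North: (7857/16738)²·(1−339/7857)·287000/339 = 178.49833
  → Var(ȳ_str) = 217.57886.
Var(ȳ_srs) = (1 − 819/16738)·416100/819 = 483.19901.
deff = 217.57886 / 483.19901 = 0.4503.

0.4503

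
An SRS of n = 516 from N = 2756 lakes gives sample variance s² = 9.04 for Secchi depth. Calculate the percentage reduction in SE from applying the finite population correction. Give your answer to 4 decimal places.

9.8461

f = n/N = 516/2756 = 0.18722787.
SE_no-fpc = √(s²/n) = 0.13236079; SE_fpc = √((1−f)s²/n) = 0.11932839.
Ratio = √(1−f) = 0.90153876. Reduction = 100·(1 − 0.90153876) = 9.8461%.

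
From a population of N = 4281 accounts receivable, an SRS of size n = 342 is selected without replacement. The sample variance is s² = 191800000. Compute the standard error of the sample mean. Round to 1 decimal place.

718.3

Under SRS without replacement, Var(ȳ) = (1 − f)·s²/n with f = n/N = 342/4281 = 0.07988788.
Var(ȳ) = (1 − 0.07988788)·191800000/342 = 0.92011212·560818.71 = 516016.1.
SE(ȳ) = √(516016.1) = 718.3.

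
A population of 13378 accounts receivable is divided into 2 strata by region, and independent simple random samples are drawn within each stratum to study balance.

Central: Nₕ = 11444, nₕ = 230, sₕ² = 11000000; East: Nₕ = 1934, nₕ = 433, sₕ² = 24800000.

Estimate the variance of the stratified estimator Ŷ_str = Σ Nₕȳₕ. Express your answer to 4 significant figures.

6.304 × 10^12

Var(Ŷ_str) = Σₕ Nₕ²(1 − fₕ)sₕ²/nₕ.
Central: 11444²·(1 − 230/11444)·11000000/230 = 6.137666 × 10^12.
East: 1934²·(1 − 433/1934)·24800000/433 = 1.6626504 × 10^11.
Sum = 6.303931 × 10^12.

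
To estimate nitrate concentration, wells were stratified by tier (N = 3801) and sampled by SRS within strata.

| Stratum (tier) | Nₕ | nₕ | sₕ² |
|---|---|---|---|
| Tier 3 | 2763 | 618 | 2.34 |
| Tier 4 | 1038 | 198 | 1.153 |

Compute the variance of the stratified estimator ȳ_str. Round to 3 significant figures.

0.00190

Var(ȳ_str) = Σₕ Wₕ²(1 − fₕ)sₕ²/nₕ with Wₕ = Nₕ/N, N = 3801.
Tier 3: Wₕ = 0.72691397; term = 0.72691397²·(1 − 0.22366992)·2.34/618 = 0.0015532445.
Tier 4: Wₕ = 0.27308603; term = 0.27308603²·(1 − 0.19075145)·1.153/198 = 3.51435 × 10^-4.
Sum = 0.0019046795.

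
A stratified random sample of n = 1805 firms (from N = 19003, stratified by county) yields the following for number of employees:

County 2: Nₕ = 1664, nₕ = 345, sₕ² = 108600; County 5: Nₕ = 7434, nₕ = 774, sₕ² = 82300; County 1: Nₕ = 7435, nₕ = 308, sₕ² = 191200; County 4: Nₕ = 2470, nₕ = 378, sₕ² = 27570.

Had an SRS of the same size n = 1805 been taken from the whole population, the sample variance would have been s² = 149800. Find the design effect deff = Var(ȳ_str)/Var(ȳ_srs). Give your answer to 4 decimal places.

1.4463

Var(ȳ_str) = Σ Wₕ²(1−fₕ)sₕ²/nₕ with Wₕ = Nₕ/19003:
  County 2: (1664/19003)²·(1−345/1664)·108600/345 = 1.9132182
  County 5: (7434/19003)²·(1−774/7434)·82300/774 = 14.578449
  County 1: (7435/19003)²·(1−308/7435)·191200/308 = 91.092069
  County 4: (2470/19003)²·(1−378/2470)·27570/378 = 1.0436605
  → Var(ȳ_str) = 108.6274.
Var(ȳ_srs) = (1 − 1805/19003)·149800/1805 = 75.108724.
deff = 108.6274 / 75.108724 = 1.4463.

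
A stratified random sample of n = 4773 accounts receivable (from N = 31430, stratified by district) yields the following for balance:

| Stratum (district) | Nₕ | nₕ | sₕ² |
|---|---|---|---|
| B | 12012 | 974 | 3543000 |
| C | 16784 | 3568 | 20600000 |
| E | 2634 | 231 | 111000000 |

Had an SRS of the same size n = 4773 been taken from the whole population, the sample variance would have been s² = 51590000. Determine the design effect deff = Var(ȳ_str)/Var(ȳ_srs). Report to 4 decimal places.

Var(ȳ_str) = Σ Wₕ²(1−fₕ)sₕ²/nₕ with Wₕ = Nₕ/31430:
  B: (12012/31430)²·(1−974/12012)·3543000/974 = 488.23527
  C: (16784/31430)²·(1−3568/16784)·20600000/3568 = 1296.4301
  E: (2634/31430)²·(1−231/2634)·111000000/231 = 3078.873
  → Var(ȳ_str) = 4863.5384.
Var(ȳ_srs) = (1 − 4773/31430)·51590000/4773 = 9167.2903.
deff = 4863.5384 / 9167.2903 = 0.5305.

0.5305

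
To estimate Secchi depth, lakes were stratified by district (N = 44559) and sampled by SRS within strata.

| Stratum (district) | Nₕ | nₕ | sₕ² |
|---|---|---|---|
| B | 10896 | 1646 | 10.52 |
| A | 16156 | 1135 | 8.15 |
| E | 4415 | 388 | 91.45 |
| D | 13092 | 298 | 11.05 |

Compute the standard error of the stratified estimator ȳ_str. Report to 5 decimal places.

Var(ȳ_str) = Σₕ Wₕ²(1 − fₕ)sₕ²/nₕ with Wₕ = Nₕ/N, N = 44559.
B: Wₕ = 0.24452972; term = 0.24452972²·(1 − 0.15106461)·10.52/1646 = 3.2443214 × 10^-4.
A: Wₕ = 0.36257546; term = 0.36257546²·(1 − 0.07025254)·8.15/1135 = 8.7765446 × 10^-4.
E: Wₕ = 0.09908212; term = 0.09908212²·(1 − 0.08788222)·91.45/388 = 0.0021105393.
D: Wₕ = 0.29381270; term = 0.29381270²·(1 − 0.02276199)·11.05/298 = 0.0031281494.
Sum = 0.0064407753.
SE = √(0.0064407753) = 0.08025.

0.08025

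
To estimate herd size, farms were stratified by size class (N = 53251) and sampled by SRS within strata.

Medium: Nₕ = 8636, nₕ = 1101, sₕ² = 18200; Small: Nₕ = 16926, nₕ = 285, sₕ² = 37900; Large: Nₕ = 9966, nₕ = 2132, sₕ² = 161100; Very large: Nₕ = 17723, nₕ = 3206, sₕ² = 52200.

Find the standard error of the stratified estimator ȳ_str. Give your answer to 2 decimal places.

Var(ȳ_str) = Σₕ Wₕ²(1 − fₕ)sₕ²/nₕ with Wₕ = Nₕ/N, N = 53251.
Medium: Wₕ = 0.16217536; term = 0.16217536²·(1 − 0.12748958)·18200/1101 = 0.37933632.
Small: Wₕ = 0.31785319; term = 0.31785319²·(1 − 0.01683800)·37900/285 = 13.20908.
Large: Wₕ = 0.18715141; term = 0.18715141²·(1 − 0.21392735)·161100/2132 = 2.0804499.
Very large: Wₕ = 0.33282004; term = 0.33282004²·(1 − 0.18089488)·52200/3206 = 1.4772893.
Sum = 17.146156.
SE = √(17.146156) = 4.14.

4.14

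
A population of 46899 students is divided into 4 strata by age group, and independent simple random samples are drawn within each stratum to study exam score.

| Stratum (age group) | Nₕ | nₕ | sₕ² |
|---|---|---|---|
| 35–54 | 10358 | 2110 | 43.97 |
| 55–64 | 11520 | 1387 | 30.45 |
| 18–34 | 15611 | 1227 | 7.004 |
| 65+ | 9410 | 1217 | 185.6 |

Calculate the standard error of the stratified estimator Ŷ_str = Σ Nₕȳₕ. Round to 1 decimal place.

Var(Ŷ_str) = Σₕ Nₕ²(1 − fₕ)sₕ²/nₕ.
35–54: 10358²·(1 − 2110/10358)·43.97/2110 = 1.780322 × 10^6.
55–64: 11520²·(1 − 1387/11520)·30.45/1387 = 2.5627212 × 10^6.
18–34: 15611²·(1 − 1227/15611)·7.004/1227 = 1.2817755 × 10^6.
65+: 9410²·(1 − 1217/9410)·185.6/1217 = 1.1757635 × 10^7.
Sum = 1.7382454 × 10^7.
SE = √(1.7382454 × 10^7) = 4169.2.

4169.2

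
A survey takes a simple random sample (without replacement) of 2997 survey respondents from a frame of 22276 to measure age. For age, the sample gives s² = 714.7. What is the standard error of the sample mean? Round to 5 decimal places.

Under SRS without replacement, Var(ȳ) = (1 − f)·s²/n with f = n/N = 2997/22276 = 0.13453941.
Var(ȳ) = (1 − 0.13453941)·714.7/2997 = 0.86546059·0.23847181 = 0.20638795.
SE(ȳ) = √(0.20638795) = 0.45430.

0.45430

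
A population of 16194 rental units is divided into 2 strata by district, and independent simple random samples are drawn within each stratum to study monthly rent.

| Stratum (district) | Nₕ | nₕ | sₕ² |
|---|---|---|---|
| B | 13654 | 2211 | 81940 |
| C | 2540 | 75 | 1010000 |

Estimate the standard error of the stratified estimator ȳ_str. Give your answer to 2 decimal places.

Var(ȳ_str) = Σₕ Wₕ²(1 − fₕ)sₕ²/nₕ with Wₕ = Nₕ/N, N = 16194.
B: Wₕ = 0.84315178; term = 0.84315178²·(1 − 0.16193057)·81940/2211 = 22.079983.
C: Wₕ = 0.15684822; term = 0.15684822²·(1 − 0.02952756)·1010000/75 = 321.51592.
Sum = 343.5959.
SE = √(343.5959) = 18.54.

18.54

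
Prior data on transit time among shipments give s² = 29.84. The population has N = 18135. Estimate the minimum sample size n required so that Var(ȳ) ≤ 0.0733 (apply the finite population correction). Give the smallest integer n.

Without fpc, n₀ = s²/D = 29.84/0.0733 = 407.0941.
With fpc, (1 − n/N)·s²/n ≤ D requires n ≥ n₀/(1 + n₀/N) = 407.0941/(1 + 407.0941/18135) = 398.1563.
Rounding up, n = 399.

399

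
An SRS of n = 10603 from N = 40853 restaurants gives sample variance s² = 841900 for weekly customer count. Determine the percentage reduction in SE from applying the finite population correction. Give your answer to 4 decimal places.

f = n/N = 10603/40853 = 0.25954030.
SE_no-fpc = √(s²/n) = 8.9107831; SE_fpc = √((1−f)s²/n) = 7.667726.
Ratio = √(1−f) = 0.86049968. Reduction = 100·(1 − 0.86049968) = 13.9500%.

13.9500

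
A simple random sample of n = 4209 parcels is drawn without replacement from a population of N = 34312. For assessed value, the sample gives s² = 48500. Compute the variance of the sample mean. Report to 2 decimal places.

Under SRS without replacement, Var(ȳ) = (1 − f)·s²/n with f = n/N = 4209/34312 = 0.12266845.
Var(ȳ) = (1 − 0.12266845)·48500/4209 = 0.87733155·11.522927 = 10.109427.

10.11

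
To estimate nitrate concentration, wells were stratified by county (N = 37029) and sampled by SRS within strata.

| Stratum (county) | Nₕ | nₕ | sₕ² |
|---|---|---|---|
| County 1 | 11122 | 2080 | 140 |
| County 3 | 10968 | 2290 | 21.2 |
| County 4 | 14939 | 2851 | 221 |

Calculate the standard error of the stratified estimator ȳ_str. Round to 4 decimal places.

0.1257

Var(ȳ_str) = Σₕ Wₕ²(1 − fₕ)sₕ²/nₕ with Wₕ = Nₕ/N, N = 37029.
County 1: Wₕ = 0.30035918; term = 0.30035918²·(1 − 0.18701672)·140/2080 = 0.0049366021.
County 3: Wₕ = 0.29620028; term = 0.29620028²·(1 − 0.20878920)·21.2/2290 = 6.426337 × 10^-4.
County 4: Wₕ = 0.40344055; term = 0.40344055²·(1 − 0.19084276)·221/2851 = 0.010209091.
Sum = 0.015788327.
SE = √(0.015788327) = 0.1257.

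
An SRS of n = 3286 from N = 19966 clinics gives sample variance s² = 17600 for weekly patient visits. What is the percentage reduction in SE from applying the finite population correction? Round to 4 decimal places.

f = n/N = 3286/19966 = 0.16457979.
SE_no-fpc = √(s²/n) = 2.3143154; SE_fpc = √((1−f)s²/n) = 2.115315.
Ratio = √(1−f) = 0.91401325. Reduction = 100·(1 − 0.91401325) = 8.5987%.

8.5987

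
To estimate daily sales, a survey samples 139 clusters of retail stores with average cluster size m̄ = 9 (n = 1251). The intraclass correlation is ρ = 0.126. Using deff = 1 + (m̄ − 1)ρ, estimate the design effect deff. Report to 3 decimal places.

deff = 1 + (9 − 1)·0.126 = 1 + 1.008 = 2.008.

2.008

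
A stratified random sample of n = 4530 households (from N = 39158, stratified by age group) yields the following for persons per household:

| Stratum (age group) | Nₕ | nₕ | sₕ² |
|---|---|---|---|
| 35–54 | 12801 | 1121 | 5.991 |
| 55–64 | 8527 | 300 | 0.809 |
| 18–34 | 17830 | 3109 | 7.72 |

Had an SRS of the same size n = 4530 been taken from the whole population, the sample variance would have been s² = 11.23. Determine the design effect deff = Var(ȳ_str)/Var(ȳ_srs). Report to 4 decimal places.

Var(ȳ_str) = Σ Wₕ²(1−fₕ)sₕ²/nₕ with Wₕ = Nₕ/39158:
  35–54: (12801/39158)²·(1−1121/12801)·5.991/1121 = 5.2112204 × 10^-4
  55–64: (8527/39158)²·(1−300/8527)·0.809/300 = 1.2337411 × 10^-4
  18–34: (17830/39158)²·(1−3109/17830)·7.72/3109 = 4.2505412 × 10^-4
  → Var(ȳ_str) = 0.0010695503.
Var(ȳ_srs) = (1 − 4530/39158)·11.23/4530 = 0.0021922418.
deff = 0.0010695503 / 0.0021922418 = 0.4879.

0.4879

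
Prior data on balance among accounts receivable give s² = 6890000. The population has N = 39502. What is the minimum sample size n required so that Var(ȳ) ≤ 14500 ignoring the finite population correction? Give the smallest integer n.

Without fpc, n₀ = s²/D = 6890000/14500 = 475.1724.
Rounding up, n = 476.

476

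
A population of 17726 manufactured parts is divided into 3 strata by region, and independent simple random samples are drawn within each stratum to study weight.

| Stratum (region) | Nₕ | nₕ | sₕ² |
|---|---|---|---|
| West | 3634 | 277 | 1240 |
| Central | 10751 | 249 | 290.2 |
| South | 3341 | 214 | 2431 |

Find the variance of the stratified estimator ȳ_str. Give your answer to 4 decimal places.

Var(ȳ_str) = Σₕ Wₕ²(1 − fₕ)sₕ²/nₕ with Wₕ = Nₕ/N, N = 17726.
West: Wₕ = 0.20500959; term = 0.20500959²·(1 − 0.07622455)·1240/277 = 0.17380277.
Central: Wₕ = 0.60651021; term = 0.60651021²·(1 − 0.02316064)·290.2/249 = 0.4187911.
South: Wₕ = 0.18848020; term = 0.18848020²·(1 − 0.06405268)·2431/214 = 0.37770615.
Sum = 0.97030002.

0.9703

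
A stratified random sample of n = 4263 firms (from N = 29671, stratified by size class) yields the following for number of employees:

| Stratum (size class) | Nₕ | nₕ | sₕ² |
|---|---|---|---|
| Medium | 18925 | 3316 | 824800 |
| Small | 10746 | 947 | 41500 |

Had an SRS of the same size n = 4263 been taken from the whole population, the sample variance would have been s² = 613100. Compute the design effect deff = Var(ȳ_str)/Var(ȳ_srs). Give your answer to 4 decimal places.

Var(ȳ_str) = Σ Wₕ²(1−fₕ)sₕ²/nₕ with Wₕ = Nₕ/29671:
  Medium: (18925/29671)²·(1−3316/18925)·824800/3316 = 83.460452
  Small: (10746/29671)²·(1−947/10746)·41500/947 = 5.2415815
  → Var(ȳ_str) = 88.702034.
Var(ȳ_srs) = (1 − 4263/29671)·613100/4263 = 123.15563.
deff = 88.702034 / 123.15563 = 0.7202.

0.7202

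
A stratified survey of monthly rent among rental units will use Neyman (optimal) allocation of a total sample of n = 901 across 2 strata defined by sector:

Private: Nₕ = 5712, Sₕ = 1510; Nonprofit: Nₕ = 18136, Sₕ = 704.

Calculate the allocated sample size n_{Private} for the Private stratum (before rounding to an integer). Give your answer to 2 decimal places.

Neyman allocation: nₕ = n·NₕSₕ / Σⱼ NⱼSⱼ.
Σ NⱼSⱼ = 5712·1510 + 18136·704 = 2.1392864 × 10^7.
n_{Private} = 901·5712·1510 / (2.1392864 × 10^7) = 363.26.

363.26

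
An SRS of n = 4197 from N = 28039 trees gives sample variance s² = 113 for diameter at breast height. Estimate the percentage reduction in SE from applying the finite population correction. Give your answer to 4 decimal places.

f = n/N = 4197/28039 = 0.14968437.
SE_no-fpc = √(s²/n) = 0.16408532; SE_fpc = √((1−f)s²/n) = 0.15130728.
Ratio = √(1−f) = 0.92212561. Reduction = 100·(1 − 0.92212561) = 7.7874%.

7.7874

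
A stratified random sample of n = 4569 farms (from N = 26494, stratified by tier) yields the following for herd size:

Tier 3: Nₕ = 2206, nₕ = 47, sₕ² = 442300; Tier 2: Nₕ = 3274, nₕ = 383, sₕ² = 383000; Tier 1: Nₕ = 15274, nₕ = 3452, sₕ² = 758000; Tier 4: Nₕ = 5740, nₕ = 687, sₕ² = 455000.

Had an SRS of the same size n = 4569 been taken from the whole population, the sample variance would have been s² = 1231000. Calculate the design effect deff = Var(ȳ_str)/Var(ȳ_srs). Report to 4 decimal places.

Var(ȳ_str) = Σ Wₕ²(1−fₕ)sₕ²/nₕ with Wₕ = Nₕ/26494:
  Tier 3: (2206/26494)²·(1−47/2206)·442300/47 = 63.853127
  Tier 2: (3274/26494)²·(1−383/3274)·383000/383 = 13.484402
  Tier 1: (15274/26494)²·(1−3452/15274)·758000/3452 = 56.486816
  Tier 4: (5740/26494)²·(1−687/5740)·455000/687 = 27.366596
  → Var(ȳ_str) = 161.19094.
Var(ȳ_srs) = (1 − 4569/26494)·1231000/4569 = 222.96103.
deff = 161.19094 / 222.96103 = 0.7230.

0.7230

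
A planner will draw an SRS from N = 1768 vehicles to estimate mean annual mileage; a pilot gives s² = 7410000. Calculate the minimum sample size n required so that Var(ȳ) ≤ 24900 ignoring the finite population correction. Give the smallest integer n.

298

Without fpc, n₀ = s²/D = 7410000/24900 = 297.5904.
Rounding up, n = 298.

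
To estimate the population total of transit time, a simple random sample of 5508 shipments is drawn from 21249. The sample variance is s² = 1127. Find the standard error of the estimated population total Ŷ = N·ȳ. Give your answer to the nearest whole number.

8273

Var(Ŷ) = N²·Var(ȳ) = N²·(1 − n/N)·s²/n.
f = 5508/21249 = 0.25921220; Var(ȳ) = 0.74078780·1127/5508 = 0.15157368.
Var(Ŷ) = 21249² · 0.15157368 = 6.8438548 × 10^7.
SE(Ŷ) = √(6.8438548 × 10^7) = 8273.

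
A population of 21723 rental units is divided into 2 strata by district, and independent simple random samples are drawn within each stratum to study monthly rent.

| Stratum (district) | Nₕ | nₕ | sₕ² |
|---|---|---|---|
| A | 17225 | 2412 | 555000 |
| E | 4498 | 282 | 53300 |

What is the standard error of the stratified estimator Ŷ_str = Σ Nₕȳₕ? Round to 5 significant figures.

249590

Var(Ŷ_str) = Σₕ Nₕ²(1 − fₕ)sₕ²/nₕ.
A: 17225²·(1 − 2412/17225)·555000/2412 = 5.8710791 × 10^10.
E: 4498²·(1 − 282/4498)·53300/282 = 3.5842488 × 10^9.
Sum = 6.229504 × 10^10.
SE = √(6.229504 × 10^10) = 249590.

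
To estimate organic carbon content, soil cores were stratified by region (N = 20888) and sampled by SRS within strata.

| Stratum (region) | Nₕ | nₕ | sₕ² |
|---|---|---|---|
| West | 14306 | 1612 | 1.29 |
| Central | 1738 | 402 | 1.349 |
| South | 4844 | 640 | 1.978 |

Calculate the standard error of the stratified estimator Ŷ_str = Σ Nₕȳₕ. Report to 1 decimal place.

Var(Ŷ_str) = Σₕ Nₕ²(1 − fₕ)sₕ²/nₕ.
West: 14306²·(1 − 1612/14306)·1.29/1612 = 145325.35.
Central: 1738²·(1 − 402/1738)·1.349/402 = 7791.8777.
South: 4844²·(1 − 640/4844)·1.978/640 = 62938.031.
Sum = 216055.26.
SE = √(216055.26) = 464.8.

464.8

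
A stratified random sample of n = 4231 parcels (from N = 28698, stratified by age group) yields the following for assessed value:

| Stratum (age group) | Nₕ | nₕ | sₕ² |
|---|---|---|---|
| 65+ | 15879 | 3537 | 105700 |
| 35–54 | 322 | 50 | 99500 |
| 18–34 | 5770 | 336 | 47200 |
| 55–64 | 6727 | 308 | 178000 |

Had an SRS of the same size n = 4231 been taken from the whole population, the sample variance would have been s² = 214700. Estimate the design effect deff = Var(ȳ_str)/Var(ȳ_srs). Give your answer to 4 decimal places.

Var(ȳ_str) = Σ Wₕ²(1−fₕ)sₕ²/nₕ with Wₕ = Nₕ/28698:
  65+: (15879/28698)²·(1−3537/15879)·105700/3537 = 7.1112403
  35–54: (322/28698)²·(1−50/322)·99500/50 = 0.21162871
  18–34: (5770/28698)²·(1−336/5770)·47200/336 = 5.3480432
  55–64: (6727/28698)²·(1−308/6727)·178000/308 = 30.300851
  → Var(ȳ_str) = 42.971763.
Var(ȳ_srs) = (1 − 4231/28698)·214700/4231 = 43.263147.
deff = 42.971763 / 43.263147 = 0.9933.

0.9933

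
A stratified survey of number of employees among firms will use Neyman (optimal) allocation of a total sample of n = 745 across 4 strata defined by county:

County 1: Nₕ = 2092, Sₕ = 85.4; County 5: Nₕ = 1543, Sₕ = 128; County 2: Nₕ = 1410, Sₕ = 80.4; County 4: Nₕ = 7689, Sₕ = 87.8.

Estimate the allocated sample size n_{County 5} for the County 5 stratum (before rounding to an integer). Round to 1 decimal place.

126.3

Neyman allocation: nₕ = n·NₕSₕ / Σⱼ NⱼSⱼ.
Σ NⱼSⱼ = 2092·85.4 + 1543·128 + 1410·80.4 + 7689·87.8 = 1.164619 × 10^6.
n_{County 5} = 745·1543·128 / (1.164619 × 10^6) = 126.3.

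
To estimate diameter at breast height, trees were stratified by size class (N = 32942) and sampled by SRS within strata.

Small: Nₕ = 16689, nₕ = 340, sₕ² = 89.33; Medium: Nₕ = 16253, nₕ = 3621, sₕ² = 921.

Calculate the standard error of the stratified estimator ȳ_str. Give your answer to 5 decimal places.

0.33791

Var(ȳ_str) = Σₕ Wₕ²(1 − fₕ)sₕ²/nₕ with Wₕ = Nₕ/N, N = 32942.
Small: Wₕ = 0.50661769; term = 0.50661769²·(1 − 0.02037270)·89.33/340 = 0.066060218.
Medium: Wₕ = 0.49338231; term = 0.49338231²·(1 − 0.22278964)·921/3621 = 0.048121242.
Sum = 0.11418146.
SE = √(0.11418146) = 0.33791.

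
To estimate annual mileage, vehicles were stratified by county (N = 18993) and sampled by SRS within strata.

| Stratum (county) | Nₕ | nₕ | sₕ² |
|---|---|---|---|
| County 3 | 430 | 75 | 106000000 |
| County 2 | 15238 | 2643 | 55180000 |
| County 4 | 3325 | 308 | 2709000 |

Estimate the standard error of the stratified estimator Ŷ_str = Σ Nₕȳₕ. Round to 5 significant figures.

Var(Ŷ_str) = Σₕ Nₕ²(1 − fₕ)sₕ²/nₕ.
County 3: 430²·(1 − 75/430)·106000000/75 = 2.1574533 × 10^11.
County 2: 15238²·(1 − 2643/15238)·55180000/2643 = 4.00692 × 10^12.
County 4: 3325²·(1 − 308/3325)·2709000/308 = 8.8231822 × 10^10.
Sum = 4.3108972 × 10^12.
SE = √(4.3108972 × 10^12) = 2.0763 × 10^6.

2.0763 × 10^6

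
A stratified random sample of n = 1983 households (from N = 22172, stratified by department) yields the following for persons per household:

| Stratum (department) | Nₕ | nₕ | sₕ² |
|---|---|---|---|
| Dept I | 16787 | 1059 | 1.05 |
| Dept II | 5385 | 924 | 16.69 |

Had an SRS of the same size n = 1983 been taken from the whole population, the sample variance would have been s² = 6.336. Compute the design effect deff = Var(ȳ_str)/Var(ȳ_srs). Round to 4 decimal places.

Var(ȳ_str) = Σ Wₕ²(1−fₕ)sₕ²/nₕ with Wₕ = Nₕ/22172:
  Dept I: (16787/22172)²·(1−1059/16787)·1.05/1059 = 5.3251297 × 10^-4
  Dept II: (5385/22172)²·(1−924/5385)·16.69/924 = 8.8265819 × 10^-4
  → Var(ȳ_str) = 0.0014151712.
Var(ȳ_srs) = (1 − 1983/22172)·6.336/1983 = 0.002909393.
deff = 0.0014151712 / 0.002909393 = 0.4864.

0.4864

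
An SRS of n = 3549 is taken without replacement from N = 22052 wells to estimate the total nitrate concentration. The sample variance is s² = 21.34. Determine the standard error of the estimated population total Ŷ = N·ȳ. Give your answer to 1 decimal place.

Var(Ŷ) = N²·Var(ȳ) = N²·(1 − n/N)·s²/n.
f = 3549/22052 = 0.16093778; Var(ȳ) = 0.83906222·21.34/3549 = 0.0050452487.
Var(Ŷ) = 22052² · 0.0050452487 = 2.4534575 × 10^6.
SE(Ŷ) = √(2.4534575 × 10^6) = 1566.4.

1566.4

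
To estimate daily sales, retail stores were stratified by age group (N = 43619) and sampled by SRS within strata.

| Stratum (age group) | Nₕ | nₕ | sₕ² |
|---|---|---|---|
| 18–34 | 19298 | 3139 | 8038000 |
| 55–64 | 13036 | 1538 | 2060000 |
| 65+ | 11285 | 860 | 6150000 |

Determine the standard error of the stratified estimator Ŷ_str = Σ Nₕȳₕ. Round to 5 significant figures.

Var(Ŷ_str) = Σₕ Nₕ²(1 − fₕ)sₕ²/nₕ.
18–34: 19298²·(1 − 3139/19298)·8038000/3139 = 7.9851572 × 10^11.
55–64: 13036²·(1 − 1538/13036)·2060000/1538 = 2.0076016 × 10^11.
65+: 11285²·(1 − 860/11285)·6150000/860 = 8.4130659 × 10^11.
Sum = 1.8405825 × 10^12.
SE = √(1.8405825 × 10^12) = 1.3567 × 10^6.

1.3567 × 10^6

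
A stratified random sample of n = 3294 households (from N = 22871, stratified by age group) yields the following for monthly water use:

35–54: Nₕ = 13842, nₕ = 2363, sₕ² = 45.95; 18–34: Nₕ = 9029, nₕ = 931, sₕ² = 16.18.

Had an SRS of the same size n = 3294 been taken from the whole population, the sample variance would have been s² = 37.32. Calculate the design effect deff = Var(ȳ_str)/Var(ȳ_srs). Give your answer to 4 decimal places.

Var(ȳ_str) = Σ Wₕ²(1−fₕ)sₕ²/nₕ with Wₕ = Nₕ/22871:
  35–54: (13842/22871)²·(1−2363/13842)·45.95/2363 = 0.0059068288
  18–34: (9029/22871)²·(1−931/9029)·16.18/931 = 0.0024292709
  → Var(ȳ_str) = 0.0083360997.
Var(ȳ_srs) = (1 − 3294/22871)·37.32/3294 = 0.0096979296.
deff = 0.0083360997 / 0.0096979296 = 0.8596.

0.8596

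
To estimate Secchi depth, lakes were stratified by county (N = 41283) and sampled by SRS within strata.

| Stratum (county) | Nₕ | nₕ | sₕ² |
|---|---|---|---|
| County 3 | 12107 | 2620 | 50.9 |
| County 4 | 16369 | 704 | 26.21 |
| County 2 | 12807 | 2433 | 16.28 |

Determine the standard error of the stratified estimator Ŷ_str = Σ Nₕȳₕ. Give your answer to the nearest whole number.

3559

Var(Ŷ_str) = Σₕ Nₕ²(1 − fₕ)sₕ²/nₕ.
County 3: 12107²·(1 − 2620/12107)·50.9/2620 = 2.2314231 × 10^6.
County 4: 16369²·(1 − 704/16369)·26.21/704 = 9.5465601 × 10^6.
County 2: 12807²·(1 − 2433/12807)·16.28/2433 = 889008.56.
Sum = 1.2666992 × 10^7.
SE = √(1.2666992 × 10^7) = 3559.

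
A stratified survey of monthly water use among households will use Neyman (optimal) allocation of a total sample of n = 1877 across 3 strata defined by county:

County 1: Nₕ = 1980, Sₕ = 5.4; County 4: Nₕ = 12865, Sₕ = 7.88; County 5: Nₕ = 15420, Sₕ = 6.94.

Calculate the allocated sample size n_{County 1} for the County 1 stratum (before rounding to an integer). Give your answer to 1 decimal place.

Neyman allocation: nₕ = n·NₕSₕ / Σⱼ NⱼSⱼ.
Σ NⱼSⱼ = 1980·5.4 + 12865·7.88 + 15420·6.94 = 219083.
n_{County 1} = 1877·1980·5.4 / 219083 = 91.6.

91.6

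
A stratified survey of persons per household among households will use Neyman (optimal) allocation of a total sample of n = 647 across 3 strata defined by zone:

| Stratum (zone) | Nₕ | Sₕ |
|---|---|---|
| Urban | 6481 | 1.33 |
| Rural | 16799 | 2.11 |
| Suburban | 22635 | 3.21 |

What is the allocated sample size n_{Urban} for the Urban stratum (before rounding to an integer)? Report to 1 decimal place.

47.8

Neyman allocation: nₕ = n·NₕSₕ / Σⱼ NⱼSⱼ.
Σ NⱼSⱼ = 6481·1.33 + 16799·2.11 + 22635·3.21 = 116723.97.
n_{Urban} = 647·6481·1.33 / 116723.97 = 47.8.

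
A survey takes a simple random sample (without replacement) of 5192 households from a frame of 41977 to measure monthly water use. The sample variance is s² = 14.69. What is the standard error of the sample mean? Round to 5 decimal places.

0.04979

Under SRS without replacement, Var(ȳ) = (1 − f)·s²/n with f = n/N = 5192/41977 = 0.12368678.
Var(ȳ) = (1 − 0.12368678)·14.69/5192 = 0.87631322·0.0028293529 = 0.0024793993.
SE(ȳ) = √(0.0024793993) = 0.04979.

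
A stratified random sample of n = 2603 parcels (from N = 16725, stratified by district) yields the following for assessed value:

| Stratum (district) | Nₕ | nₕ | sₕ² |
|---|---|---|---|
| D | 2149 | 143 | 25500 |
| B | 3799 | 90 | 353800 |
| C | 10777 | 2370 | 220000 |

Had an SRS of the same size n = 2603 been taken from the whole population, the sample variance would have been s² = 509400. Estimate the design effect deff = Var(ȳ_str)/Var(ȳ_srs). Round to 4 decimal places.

Var(ȳ_str) = Σ Wₕ²(1−fₕ)sₕ²/nₕ with Wₕ = Nₕ/16725:
  D: (2149/16725)²·(1−143/2149)·25500/143 = 2.7481424
  B: (3799/16725)²·(1−90/3799)·353800/90 = 198.02006
  C: (10777/16725)²·(1−2370/10777)·220000/2370 = 30.066371
  → Var(ȳ_str) = 230.83457.
Var(ȳ_srs) = (1 − 2603/16725)·509400/2603 = 165.23987.
deff = 230.83457 / 165.23987 = 1.3970.

1.3970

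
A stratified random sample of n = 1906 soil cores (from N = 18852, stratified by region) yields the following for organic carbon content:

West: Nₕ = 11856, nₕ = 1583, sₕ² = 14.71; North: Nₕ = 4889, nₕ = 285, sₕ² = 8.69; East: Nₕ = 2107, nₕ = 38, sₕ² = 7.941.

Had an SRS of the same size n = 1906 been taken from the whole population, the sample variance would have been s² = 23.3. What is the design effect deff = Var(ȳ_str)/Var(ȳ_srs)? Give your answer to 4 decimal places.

0.6988

Var(ȳ_str) = Σ Wₕ²(1−fₕ)sₕ²/nₕ with Wₕ = Nₕ/18852:
  West: (11856/18852)²·(1−1583/11856)·14.71/1583 = 0.0031845815
  North: (4889/18852)²·(1−285/4889)·8.69/285 = 0.0019311473
  East: (2107/18852)²·(1−38/2107)·7.941/38 = 0.0025633137
  → Var(ȳ_str) = 0.0076790425.
Var(ȳ_srs) = (1 − 1906/18852)·23.3/1906 = 0.010988611.
deff = 0.0076790425 / 0.010988611 = 0.6988.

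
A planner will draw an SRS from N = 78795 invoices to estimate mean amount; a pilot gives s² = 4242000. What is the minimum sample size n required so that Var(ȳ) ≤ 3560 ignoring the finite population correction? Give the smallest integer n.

Without fpc, n₀ = s²/D = 4242000/3560 = 1191.5730.
Rounding up, n = 1192.

1192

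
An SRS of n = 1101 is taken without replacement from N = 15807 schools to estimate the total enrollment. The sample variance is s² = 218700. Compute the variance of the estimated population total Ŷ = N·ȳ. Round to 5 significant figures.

Var(Ŷ) = N²·Var(ȳ) = N²·(1 − n/N)·s²/n.
f = 1101/15807 = 0.06965269; Var(ȳ) = 0.93034731·218700/1101 = 184.80196.
Var(Ŷ) = 15807² · 184.80196 = 4.6174849 × 10^10.

4.6175 × 10^10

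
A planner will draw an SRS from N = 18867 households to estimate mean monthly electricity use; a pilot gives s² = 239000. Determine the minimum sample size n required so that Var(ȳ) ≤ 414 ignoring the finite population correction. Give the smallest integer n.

Without fpc, n₀ = s²/D = 239000/414 = 577.2947.
Rounding up, n = 578.

578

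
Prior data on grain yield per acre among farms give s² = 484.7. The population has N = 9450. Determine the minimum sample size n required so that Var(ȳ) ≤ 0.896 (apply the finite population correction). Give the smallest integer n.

512

Without fpc, n₀ = s²/D = 484.7/0.896 = 540.9598.
With fpc, (1 − n/N)·s²/n ≤ D requires n ≥ n₀/(1 + n₀/N) = 540.9598/(1 + 540.9598/9450) = 511.6696.
Rounding up, n = 512.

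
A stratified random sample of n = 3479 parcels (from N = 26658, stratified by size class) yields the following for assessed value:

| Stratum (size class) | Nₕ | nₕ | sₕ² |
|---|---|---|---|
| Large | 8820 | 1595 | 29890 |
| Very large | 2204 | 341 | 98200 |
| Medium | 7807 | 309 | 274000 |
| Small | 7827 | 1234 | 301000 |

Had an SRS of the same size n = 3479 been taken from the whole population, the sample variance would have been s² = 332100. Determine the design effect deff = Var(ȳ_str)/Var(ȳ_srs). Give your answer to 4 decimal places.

1.1337

Var(ȳ_str) = Σ Wₕ²(1−fₕ)sₕ²/nₕ with Wₕ = Nₕ/26658:
  Large: (8820/26658)²·(1−1595/8820)·29890/1595 = 1.680415
  Very large: (2204/26658)²·(1−341/2204)·98200/341 = 1.663897
  Medium: (7807/26658)²·(1−309/7807)·274000/309 = 73.040977
  Small: (7827/26658)²·(1−1234/7827)·301000/1234 = 17.712286
  → Var(ȳ_str) = 94.097575.
Var(ȳ_srs) = (1 − 3479/26658)·332100/3479 = 83.000666.
deff = 94.097575 / 83.000666 = 1.1337.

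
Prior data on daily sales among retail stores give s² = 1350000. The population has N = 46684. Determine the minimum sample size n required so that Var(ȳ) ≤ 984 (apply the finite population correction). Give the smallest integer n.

Without fpc, n₀ = s²/D = 1350000/984 = 1371.9512.
With fpc, (1 − n/N)·s²/n ≤ D requires n ≥ n₀/(1 + n₀/N) = 1371.9512/(1 + 1371.9512/46684) = 1332.7833.
Rounding up, n = 1333.

1333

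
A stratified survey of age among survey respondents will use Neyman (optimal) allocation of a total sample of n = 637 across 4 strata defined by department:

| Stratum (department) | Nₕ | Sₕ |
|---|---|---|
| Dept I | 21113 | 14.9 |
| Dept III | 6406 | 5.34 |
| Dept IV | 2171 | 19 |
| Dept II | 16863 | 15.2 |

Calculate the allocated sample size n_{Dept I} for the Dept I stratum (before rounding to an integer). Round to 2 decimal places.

Neyman allocation: nₕ = n·NₕSₕ / Σⱼ NⱼSⱼ.
Σ NⱼSⱼ = 21113·14.9 + 6406·5.34 + 2171·19 + 16863·15.2 = 646358.34.
n_{Dept I} = 637·21113·14.9 / 646358.34 = 310.03.

310.03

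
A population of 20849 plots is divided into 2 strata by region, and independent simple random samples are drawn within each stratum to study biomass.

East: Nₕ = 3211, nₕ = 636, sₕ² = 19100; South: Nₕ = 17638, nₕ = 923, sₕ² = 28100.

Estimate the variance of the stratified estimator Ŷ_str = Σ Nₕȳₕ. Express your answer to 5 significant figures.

Var(Ŷ_str) = Σₕ Nₕ²(1 − fₕ)sₕ²/nₕ.
East: 3211²·(1 − 636/3211)·19100/636 = 2.4830976 × 10^8.
South: 17638²·(1 − 923/17638)·28100/923 = 8.9755349 × 10^9.
Sum = 9.2238447 × 10^9.

9.2238 × 10^9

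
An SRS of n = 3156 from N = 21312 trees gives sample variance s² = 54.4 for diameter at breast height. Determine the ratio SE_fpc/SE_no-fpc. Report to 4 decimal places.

f = n/N = 3156/21312 = 0.14808559.
SE_no-fpc = √(s²/n) = 0.13128979; SE_fpc = √((1−f)s²/n) = 0.12117944.
Ratio = √(1−f) = 0.92299210.

0.9230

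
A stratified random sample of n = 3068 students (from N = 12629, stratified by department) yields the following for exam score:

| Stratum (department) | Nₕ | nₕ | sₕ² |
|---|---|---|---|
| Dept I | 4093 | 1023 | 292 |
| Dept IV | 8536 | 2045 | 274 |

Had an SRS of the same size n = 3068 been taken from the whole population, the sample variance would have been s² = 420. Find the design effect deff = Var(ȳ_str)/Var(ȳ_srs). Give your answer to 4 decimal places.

Var(ȳ_str) = Σ Wₕ²(1−fₕ)sₕ²/nₕ with Wₕ = Nₕ/12629:
  Dept I: (4093/12629)²·(1−1023/4093)·292/1023 = 0.022487926
  Dept IV: (8536/12629)²·(1−2045/8536)·274/2045 = 0.046546319
  → Var(ȳ_str) = 0.069034245.
Var(ȳ_srs) = (1 − 3068/12629)·420/3068 = 0.10364021.
deff = 0.069034245 / 0.10364021 = 0.6661.

0.6661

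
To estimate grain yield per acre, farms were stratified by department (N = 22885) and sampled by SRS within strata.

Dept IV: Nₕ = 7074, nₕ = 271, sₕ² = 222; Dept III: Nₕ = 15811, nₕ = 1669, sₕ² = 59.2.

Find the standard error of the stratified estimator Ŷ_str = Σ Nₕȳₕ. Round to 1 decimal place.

Var(Ŷ_str) = Σₕ Nₕ²(1 − fₕ)sₕ²/nₕ.
Dept IV: 7074²·(1 − 271/7074)·222/271 = 3.9422958 × 10^7.
Dept III: 15811²·(1 − 1669/15811)·59.2/1669 = 7.9311386 × 10^6.
Sum = 4.7354097 × 10^7.
SE = √(4.7354097 × 10^7) = 6881.4.

6881.4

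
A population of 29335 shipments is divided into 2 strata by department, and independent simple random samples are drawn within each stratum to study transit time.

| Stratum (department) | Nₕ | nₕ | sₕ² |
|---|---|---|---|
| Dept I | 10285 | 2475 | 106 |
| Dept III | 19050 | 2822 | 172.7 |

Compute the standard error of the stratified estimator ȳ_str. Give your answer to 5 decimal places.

Var(ȳ_str) = Σₕ Wₕ²(1 − fₕ)sₕ²/nₕ with Wₕ = Nₕ/N, N = 29335.
Dept I: Wₕ = 0.35060508; term = 0.35060508²·(1 − 0.24064171)·106/2475 = 0.0039977332.
Dept III: Wₕ = 0.64939492; term = 0.64939492²·(1 − 0.14813648)·172.7/2822 = 0.021984831.
Sum = 0.025982564.
SE = √(0.025982564) = 0.16119.

0.16119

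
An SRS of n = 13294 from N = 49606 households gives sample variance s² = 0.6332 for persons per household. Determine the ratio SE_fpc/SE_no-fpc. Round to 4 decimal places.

f = n/N = 13294/49606 = 0.26799178.
SE_no-fpc = √(s²/n) = 0.0069014861; SE_fpc = √((1−f)s²/n) = 0.0059047375.
Ratio = √(1−f) = 0.85557479.

0.8556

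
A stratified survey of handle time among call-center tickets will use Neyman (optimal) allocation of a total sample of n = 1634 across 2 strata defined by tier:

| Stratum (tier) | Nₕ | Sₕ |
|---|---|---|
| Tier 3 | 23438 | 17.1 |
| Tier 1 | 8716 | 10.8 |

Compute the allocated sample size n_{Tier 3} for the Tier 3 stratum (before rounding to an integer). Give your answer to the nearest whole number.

Neyman allocation: nₕ = n·NₕSₕ / Σⱼ NⱼSⱼ.
Σ NⱼSⱼ = 23438·17.1 + 8716·10.8 = 494922.6.
n_{Tier 3} = 1634·23438·17.1 / 494922.6 = 1323.

1323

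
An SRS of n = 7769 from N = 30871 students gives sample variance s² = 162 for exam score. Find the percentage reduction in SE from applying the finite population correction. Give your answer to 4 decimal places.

13.4934

f = n/N = 7769/30871 = 0.25166013.
SE_no-fpc = √(s²/n) = 0.14440258; SE_fpc = √((1−f)s²/n) = 0.12491782.
Ratio = √(1−f) = 0.86506639. Reduction = 100·(1 − 0.86506639) = 13.4934%.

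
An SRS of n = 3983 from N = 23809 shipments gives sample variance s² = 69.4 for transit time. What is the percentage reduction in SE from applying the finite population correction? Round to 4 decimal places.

8.7470

f = n/N = 3983/23809 = 0.16728968.
SE_no-fpc = √(s²/n) = 0.1320002; SE_fpc = √((1−f)s²/n) = 0.12045409.
Ratio = √(1−f) = 0.91252963. Reduction = 100·(1 − 0.91252963) = 8.7470%.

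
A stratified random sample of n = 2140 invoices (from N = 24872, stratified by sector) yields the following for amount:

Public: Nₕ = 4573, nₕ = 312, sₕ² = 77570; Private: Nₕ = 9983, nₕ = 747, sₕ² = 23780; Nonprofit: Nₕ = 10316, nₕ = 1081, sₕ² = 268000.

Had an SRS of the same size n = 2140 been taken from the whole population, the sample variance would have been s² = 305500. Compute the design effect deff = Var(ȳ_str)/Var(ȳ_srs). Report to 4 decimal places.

Var(ȳ_str) = Σ Wₕ²(1−fₕ)sₕ²/nₕ with Wₕ = Nₕ/24872:
  Public: (4573/24872)²·(1−312/4573)·77570/312 = 7.8312397
  Private: (9983/24872)²·(1−747/9983)·23780/747 = 4.7447663
  Nonprofit: (10316/24872)²·(1−1081/10316)·268000/1081 = 38.179999
  → Var(ȳ_str) = 50.756005.
Var(ȳ_srs) = (1 − 2140/24872)·305500/2140 = 130.47412.
deff = 50.756005 / 130.47412 = 0.3890.

0.3890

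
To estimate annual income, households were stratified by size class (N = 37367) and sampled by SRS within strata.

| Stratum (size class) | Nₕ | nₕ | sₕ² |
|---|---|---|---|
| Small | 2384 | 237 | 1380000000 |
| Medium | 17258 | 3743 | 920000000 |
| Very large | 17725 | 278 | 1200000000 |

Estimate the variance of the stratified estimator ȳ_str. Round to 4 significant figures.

1.018 × 10^6

Var(ȳ_str) = Σₕ Wₕ²(1 − fₕ)sₕ²/nₕ with Wₕ = Nₕ/N, N = 37367.
Small: Wₕ = 0.06379961; term = 0.06379961²·(1 − 0.09941275)·1380000000/237 = 21344.824.
Medium: Wₕ = 0.46185137; term = 0.46185137²·(1 − 0.21688492)·920000000/3743 = 41058.025.
Very large: Wₕ = 0.47434902; term = 0.47434902²·(1 − 0.01568406)·1200000000/278 = 956020.03.
Sum = 1.0184229 × 10^6.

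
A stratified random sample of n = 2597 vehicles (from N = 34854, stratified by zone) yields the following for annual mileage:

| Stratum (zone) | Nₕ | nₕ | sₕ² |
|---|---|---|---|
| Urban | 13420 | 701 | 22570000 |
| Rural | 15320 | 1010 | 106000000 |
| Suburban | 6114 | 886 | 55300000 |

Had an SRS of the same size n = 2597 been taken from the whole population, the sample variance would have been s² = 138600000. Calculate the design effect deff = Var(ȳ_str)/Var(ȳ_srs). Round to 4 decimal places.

0.5083

Var(ȳ_str) = Σ Wₕ²(1−fₕ)sₕ²/nₕ with Wₕ = Nₕ/34854:
  Urban: (13420/34854)²·(1−701/13420)·22570000/701 = 4523.9081
  Rural: (15320/34854)²·(1−1010/15320)·106000000/1010 = 18939.898
  Suburban: (6114/34854)²·(1−886/6114)·55300000/886 = 1642.2799
  → Var(ȳ_str) = 25106.086.
Var(ȳ_srs) = (1 − 2597/34854)·138600000/2597 = 49392.684.
deff = 25106.086 / 49392.684 = 0.5083.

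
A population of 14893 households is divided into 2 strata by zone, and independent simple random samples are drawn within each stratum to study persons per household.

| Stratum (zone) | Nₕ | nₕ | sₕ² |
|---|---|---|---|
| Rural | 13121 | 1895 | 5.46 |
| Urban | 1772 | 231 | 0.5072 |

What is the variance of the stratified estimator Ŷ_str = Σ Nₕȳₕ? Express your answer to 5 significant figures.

Var(Ŷ_str) = Σₕ Nₕ²(1 − fₕ)sₕ²/nₕ.
Rural: 13121²·(1 − 1895/13121)·5.46/1895 = 424400.03.
Urban: 1772²·(1 − 231/1772)·0.5072/231 = 5995.6134.
Sum = 430395.64.

430400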